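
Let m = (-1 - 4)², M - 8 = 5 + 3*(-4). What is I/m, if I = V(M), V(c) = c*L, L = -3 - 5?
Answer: -8/25 ≈ -0.32000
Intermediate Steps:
L = -8
M = 1 (M = 8 + (5 + 3*(-4)) = 8 + (5 - 12) = 8 - 7 = 1)
V(c) = -8*c (V(c) = c*(-8) = -8*c)
m = 25 (m = (-5)² = 25)
I = -8 (I = -8*1 = -8)
I/m = -8/25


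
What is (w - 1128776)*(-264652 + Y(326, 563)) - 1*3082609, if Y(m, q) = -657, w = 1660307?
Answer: -141023040688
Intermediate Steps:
(w - 1128776)*(-264652 + Y(326, 563)) - 1*3082609 = (1660307 - 1128776)*(-264652 - 657) - 1*3082609 = 531531*(-265309) - 3082609 = -141019958079 - 3082609 = -141023040688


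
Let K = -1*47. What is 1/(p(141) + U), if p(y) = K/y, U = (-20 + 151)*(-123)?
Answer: -3/48340 ≈ -6.2060e-5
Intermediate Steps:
K = -47
U = -16113 (U = 131*(-123) = -16113)
p(y) = -47/y
1/(p(141) + U) = 1/(-47/141 - 16113) = 1/(-47*1/141 - 16113) = 1/(-⅓ - 16113) = 1/(-48340/3) = -3/48340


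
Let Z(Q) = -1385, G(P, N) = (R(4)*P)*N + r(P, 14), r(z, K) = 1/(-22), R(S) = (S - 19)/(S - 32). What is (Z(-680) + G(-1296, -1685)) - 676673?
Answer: 75739261/154 ≈ 4.9181e+5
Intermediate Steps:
R(S) = (-19 + S)/(-32 + S)
r(z, K) = -1/22
G(P, N) = -1/22 + 15*N*P/28 (G(P, N) = (((-19 + 4)/(-32 + 4))*P)*N - 1/22 = ((-15/(-28))*P)*N - 1/22 = ((-1/28*(-15))*P)*N - 1/22 = (15*P/28)*N - 1/22 = 15*N*P/28 - 1/22 = -1/22 + 15*N*P/28)
(Z(-680) + G(-1296, -1685)) - 676673 = (-1385 + (-1/22 + (15/28)*(-1685)*(-1296))) - 676673 = (-1385 + (-1/22 + 8189100/7)) - 676673 = (-1385 + 180160193/154) - 676673 = 179946903/154 - 676673 = 75739261/154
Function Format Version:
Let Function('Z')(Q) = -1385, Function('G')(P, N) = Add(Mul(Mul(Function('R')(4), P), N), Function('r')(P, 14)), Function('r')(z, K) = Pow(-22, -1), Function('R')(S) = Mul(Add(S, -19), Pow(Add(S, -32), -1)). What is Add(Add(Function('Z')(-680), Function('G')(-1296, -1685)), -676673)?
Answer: Rational(75739261, 154) ≈ 4.9181e+5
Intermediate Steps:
Function('R')(S) = Mul(Pow(Add(-32, S), -1), Add(-19, S)) (Function('R')(S) = Mul(Add(-19, S), Pow(Add(-32, S), -1)) = Mul(Pow(Add(-32, S), -1), Add(-19, S)))
Function('r')(z, K) = Rational(-1, 22)
Function('G')(P, N) = Add(Rational(-1, 22), Mul(Rational(15, 28), N, P)) (Function('G')(P, N) = Add(Mul(Mul(Mul(Pow(Add(-32, 4), -1), Add(-19, 4)), P), N), Rational(-1, 22)) = Add(Mul(Mul(Mul(Pow(-28, -1), -15), P), N), Rational(-1, 22)) = Add(Mul(Mul(Mul(Rational(-1, 28), -15), P), N), Rational(-1, 22)) = Add(Mul(Mul(Rational(15, 28), P), N), Rational(-1, 22)) = Add(Mul(Rational(15, 28), N, P), Rational(-1, 22)) = Add(Rational(-1, 22), Mul(Rational(15, 28), N, P)))
Add(Add(Function('Z')(-680), Function('G')(-1296, -1685)), -676673) = Add(Add(-1385, Add(Rational(-1, 22), Mul(Rational(15, 28), -1685, -1296))), -676673) = Add(Add(-1385, Add(Rational(-1, 22), Rational(8189100, 7))), -676673) = Add(Add(-1385, Rational(180160193, 154)), -676673) = Add(Rational(179946903, 154), -676673) = Rational(75739261, 154)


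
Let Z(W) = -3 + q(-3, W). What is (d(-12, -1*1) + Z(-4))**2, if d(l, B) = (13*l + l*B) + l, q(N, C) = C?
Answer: 26569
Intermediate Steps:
d(l, B) = 14*l + B*l (d(l, B) = (13*l + B*l) + l = 14*l + B*l)
Z(W) = -3 + W
(d(-12, -1*1) + Z(-4))**2 = (-12*(14 - 1*1) + (-3 - 4))**2 = (-12*(14 - 1) - 7)**2 = (-12*13 - 7)**2 = (-156 - 7)**2 = (-163)**2 = 26569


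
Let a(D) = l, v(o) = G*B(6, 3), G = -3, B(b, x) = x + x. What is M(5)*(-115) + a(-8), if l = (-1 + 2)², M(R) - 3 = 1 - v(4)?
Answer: -2529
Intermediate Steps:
B(b, x) = 2*x
v(o) = -18 (v(o) = -6*3 = -3*6 = -18)
M(R) = 22 (M(R) = 3 + (1 - 1*(-18)) = 3 + (1 + 18) = 3 + 19 = 22)
l = 1 (l = 1² = 1)
a(D) = 1
M(5)*(-115) + a(-8) = 22*(-115) + 1 = -2530 + 1 = -2529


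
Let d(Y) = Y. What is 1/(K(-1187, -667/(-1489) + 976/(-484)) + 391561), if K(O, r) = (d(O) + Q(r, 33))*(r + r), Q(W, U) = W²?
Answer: 5848442227766809/2311755187975812624517 ≈ 2.5299e-6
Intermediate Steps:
K(O, r) = 2*r*(O + r²) (K(O, r) = (O + r²)*(r + r) = (O + r²)*(2*r) = 2*r*(O + r²))
1/(K(-1187, -667/(-1489) + 976/(-484)) + 391561) = 1/(2*(-667/(-1489) + 976/(-484))*(-1187 + (-667/(-1489) + 976/(-484))²) + 391561) = 1/(2*(-667*(-1/1489) + 976*(-1/484))*(-1187 + (-667*(-1/1489) + 976*(-1/484))²) + 391561) = 1/(2*(667/1489 - 244/121)*(-1187 + (667/1489 - 244/121)²) + 391561) = 1/(2*(-282609/180169)*(-1187 + (-282609/180169)²) + 391561) = 1/(2*(-282609/180169)*(-1187 + 79867846881/32460868561) + 391561) = 1/(2*(-282609/180169)*(-38451183135026/32460868561) + 391561) = 1/(21733300829213125668/5848442227766809 + 391561) = 1/(2311755187975812624517/5848442227766809) = 5848442227766809/2311755187975812624517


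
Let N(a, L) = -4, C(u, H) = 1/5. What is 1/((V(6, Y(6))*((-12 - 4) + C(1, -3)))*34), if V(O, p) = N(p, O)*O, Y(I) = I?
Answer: 5/64464 ≈ 7.7563e-5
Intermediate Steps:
C(u, H) = ⅕
V(O, p) = -4*O
1/((V(6, Y(6))*((-12 - 4) + C(1, -3)))*34) = 1/(((-4*6)*((-12 - 4) + ⅕))*34) = 1/(-24*(-16 + ⅕)*34) = 1/(-24*(-79/5)*34) = 1/((1896/5)*34) = 1/(64464/5) = 5/64464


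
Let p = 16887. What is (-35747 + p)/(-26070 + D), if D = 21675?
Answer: 3772/879 ≈ 4.2912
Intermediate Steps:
(-35747 + p)/(-26070 + D) = (-35747 + 16887)/(-26070 + 21675) = -18860/(-4395) = -18860*(-1/4395) = 3772/879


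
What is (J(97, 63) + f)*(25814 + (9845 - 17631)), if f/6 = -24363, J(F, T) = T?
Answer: -2634161220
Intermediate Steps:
f = -146178 (f = 6*(-24363) = -146178)
(J(97, 63) + f)*(25814 + (9845 - 17631)) = (63 - 146178)*(25814 + (9845 - 17631)) = -146115*(25814 - 7786) = -146115*18028 = -2634161220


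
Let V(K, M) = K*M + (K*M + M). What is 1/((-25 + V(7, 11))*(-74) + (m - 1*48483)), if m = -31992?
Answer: -1/90835 ≈ -1.1009e-5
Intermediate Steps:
V(K, M) = M + 2*K*M (V(K, M) = K*M + (M + K*M) = M + 2*K*M)
1/((-25 + V(7, 11))*(-74) + (m - 1*48483)) = 1/((-25 + 11*(1 + 2*7))*(-74) + (-31992 - 1*48483)) = 1/((-25 + 11*(1 + 14))*(-74) + (-31992 - 48483)) = 1/((-25 + 11*15)*(-74) - 80475) = 1/((-25 + 165)*(-74) - 80475) = 1/(140*(-74) - 80475) = 1/(-10360 - 80475) = 1/(-90835) = -1/90835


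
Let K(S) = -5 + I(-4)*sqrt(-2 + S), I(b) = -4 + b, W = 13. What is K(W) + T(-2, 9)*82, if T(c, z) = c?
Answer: -169 - 8*sqrt(11) ≈ -195.53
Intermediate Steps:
K(S) = -5 - 8*sqrt(-2 + S) (K(S) = -5 + (-4 - 4)*sqrt(-2 + S) = -5 - 8*sqrt(-2 + S))
K(W) + T(-2, 9)*82 = (-5 - 8*sqrt(-2 + 13)) - 2*82 = (-5 - 8*sqrt(11)) - 164 = -169 - 8*sqrt(11)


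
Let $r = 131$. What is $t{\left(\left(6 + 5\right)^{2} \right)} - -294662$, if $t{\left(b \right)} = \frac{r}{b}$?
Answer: $\frac{35654233}{121} \approx 2.9466 \cdot 10^{5}$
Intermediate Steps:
$t{\left(b \right)} = \frac{131}{b}$
$t{\left(\left(6 + 5\right)^{2} \right)} - -294662 = \frac{131}{\left(6 + 5\right)^{2}} - -294662 = \frac{131}{11^{2}} + 294662 = \frac{131}{121} + 294662 = \frac{35654233}{121}$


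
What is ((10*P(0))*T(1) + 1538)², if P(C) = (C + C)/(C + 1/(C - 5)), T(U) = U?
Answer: 2365444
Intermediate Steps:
P(C) = 2*C/(C + 1/(-5 + C)) (P(C) = (2*C)/(C + 1/(-5 + C)) = 2*C/(C + 1/(-5 + C)))
((10*P(0))*T(1) + 1538)² = ((10*(2*0*(-5 + 0)/(1 + 0² - 5*0)))*1 + 1538)² = ((10*(2*0*(-5)/(1 + 0 + 0)))*1 + 1538)² = ((10*(2*0*(-5)/1))*1 + 1538)² = ((10*(2*0*1*(-5)))*1 + 1538)² = ((10*0)*1 + 1538)² = (0*1 + 1538)² = (0 + 1538)² = 1538² = 2365444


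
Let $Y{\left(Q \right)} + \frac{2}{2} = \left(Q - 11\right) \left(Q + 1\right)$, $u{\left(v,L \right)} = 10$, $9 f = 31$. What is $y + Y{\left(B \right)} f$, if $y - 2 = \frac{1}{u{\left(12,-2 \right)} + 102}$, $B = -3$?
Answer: $\frac{10641}{112} \approx 95.009$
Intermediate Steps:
$f = \frac{31}{9}$ ($f = \frac{1}{9} \cdot 31 = \frac{31}{9} \approx 3.4444$)
$Y{\left(Q \right)} = -1 + \left(1 + Q\right) \left(-11 + Q\right)$ ($Y{\left(Q \right)} = -1 + \left(Q - 11\right) \left(Q + 1\right) = -1 + \left(-11 + Q\right) \left(1 + Q\right) = -1 + \left(1 + Q\right) \left(-11 + Q\right)$)
$y = \frac{225}{112}$ ($y = 2 + \frac{1}{10 + 102} = 2 + \frac{1}{112} = \frac{225}{112} \approx 2.0089$)
$y + Y{\left(B \right)} f = \frac{225}{112} + \left(-12 + \left(-3\right)^{2} - -30\right) \frac{31}{9} = \frac{225}{112} + \left(-12 + 9 + 30\right) \frac{31}{9} = \frac{225}{112} + 27 \cdot \frac{31}{9} = \frac{225}{112} + 93 = \frac{10641}{112}$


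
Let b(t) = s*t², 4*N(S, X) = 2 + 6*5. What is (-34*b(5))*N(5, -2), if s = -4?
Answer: 27200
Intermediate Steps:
N(S, X) = 8 (N(S, X) = (2 + 6*5)/4 = (2 + 30)/4 = (¼)*32 = 8)
b(t) = -4*t²
(-34*b(5))*N(5, -2) = -(-136)*5²*8 = -(-136)*25*8 = -34*(-100)*8 = 3400*8 = 27200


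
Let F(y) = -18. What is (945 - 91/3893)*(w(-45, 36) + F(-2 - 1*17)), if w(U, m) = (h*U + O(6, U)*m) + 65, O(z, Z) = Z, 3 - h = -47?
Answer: -14064029462/3893 ≈ -3.6126e+6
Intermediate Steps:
h = 50 (h = 3 - 1*(-47) = 3 + 47 = 50)
w(U, m) = 65 + 50*U + U*m (w(U, m) = (50*U + U*m) + 65 = 65 + 50*U + U*m)
(945 - 91/3893)*(w(-45, 36) + F(-2 - 1*17)) = (945 - 91/3893)*((65 + 50*(-45) - 45*36) - 18) = (945 - 91*1/3893)*((65 - 2250 - 1620) - 18) = (945 - 91/3893)*(-3805 - 18) = (3678794/3893)*(-3823) = -14064029462/3893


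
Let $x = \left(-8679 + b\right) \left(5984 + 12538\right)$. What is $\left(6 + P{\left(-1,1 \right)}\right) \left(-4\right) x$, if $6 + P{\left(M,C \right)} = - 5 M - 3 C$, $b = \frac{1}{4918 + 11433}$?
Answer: $\frac{21027704761728}{16351} \approx 1.286 \cdot 10^{9}$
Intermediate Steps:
$b = \frac{1}{16351} \approx 6.1158 \cdot 10^{-5}$
$P{\left(M,C \right)} = -6 - 5 M - 3 C$ ($P{\left(M,C \right)} = -6 - \left(3 C + 5 M\right) = -6 - 5 M - 3 C$)
$x = - \frac{2628463095216}{16351}$ ($x = \left(-8679 + \frac{1}{16351}\right) \left(5984 + 12538\right) = \left(- \frac{141910328}{16351}\right) 18522 = - \frac{2628463095216}{16351} \approx -1.6075 \cdot 10^{8}$)
$\left(6 + P{\left(-1,1 \right)}\right) \left(-4\right) x = \left(6 - 4\right) \left(-4\right) \left(- \frac{2628463095216}{16351}\right) = 2 \left(-4\right) \left(- \frac{2628463095216}{16351}\right) = \left(-8\right) \left(- \frac{2628463095216}{16351}\right) = \frac{21027704761728}{16351}$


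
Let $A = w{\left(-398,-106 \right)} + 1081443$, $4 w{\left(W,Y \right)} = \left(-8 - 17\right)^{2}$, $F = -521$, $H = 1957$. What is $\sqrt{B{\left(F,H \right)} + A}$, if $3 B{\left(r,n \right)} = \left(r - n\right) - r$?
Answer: $\frac{\sqrt{38914089}}{6} \approx 1039.7$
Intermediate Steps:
$w{\left(W,Y \right)} = \frac{625}{4}$ ($w{\left(W,Y \right)} = \frac{\left(-8 - 17\right)^{2}}{4} = \frac{\left(-25\right)^{2}}{4} = \frac{1}{4} \cdot 625 = \frac{625}{4}$)
$B{\left(r,n \right)} = - \frac{n}{3}$ ($B{\left(r,n \right)} = \frac{\left(r - n\right) - r}{3} = \frac{\left(-1\right) n}{3} = - \frac{n}{3}$)
$A = \frac{4326397}{4}$ ($A = \frac{625}{4} + 1081443 = \frac{4326397}{4} \approx 1.0816 \cdot 10^{6}$)
$\sqrt{B{\left(F,H \right)} + A} = \sqrt{\left(- \frac{1}{3}\right) 1957 + \frac{4326397}{4}} = \sqrt{- \frac{1957}{3} + \frac{4326397}{4}} = \sqrt{\frac{12971363}{12}} = \frac{\sqrt{38914089}}{6}$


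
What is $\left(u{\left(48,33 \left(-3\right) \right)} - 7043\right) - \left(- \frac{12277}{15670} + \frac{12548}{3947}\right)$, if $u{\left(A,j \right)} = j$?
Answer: $- \frac{441877227421}{61849490} \approx -7144.4$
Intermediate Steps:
$\left(u{\left(48,33 \left(-3\right) \right)} - 7043\right) - \left(- \frac{12277}{15670} + \frac{12548}{3947}\right) = \left(33 \left(-3\right) - 7043\right) - \left(- \frac{12277}{15670} + \frac{12548}{3947}\right) = \left(-99 - 7043\right) - \frac{148169841}{61849490} = -7142 + \left(\frac{12277}{15670} - \frac{12548}{3947}\right) = -7142 - \frac{148169841}{61849490} = - \frac{441877227421}{61849490}$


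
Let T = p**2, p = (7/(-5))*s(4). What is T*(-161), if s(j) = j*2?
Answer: -504896/25 ≈ -20196.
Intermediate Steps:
s(j) = 2*j
p = -56/5 (p = (7/(-5))*(2*4) = (7*(-1/5))*8 = -7/5*8 = -56/5 ≈ -11.200)
T = 3136/25 (T = (-56/5)**2 = 3136/25 ≈ 125.44)
T*(-161) = (3136/25)*(-161) = -504896/25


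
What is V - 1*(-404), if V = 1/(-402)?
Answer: 162407/402 ≈ 404.00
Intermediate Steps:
V = -1/402 ≈ -0.0024876
V - 1*(-404) = -1/402 - 1*(-404) = -1/402 + 404 = 162407/402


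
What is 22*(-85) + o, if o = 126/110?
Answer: -102787/55 ≈ -1868.9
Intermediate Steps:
o = 63/55 (o = 126*(1/110) = 63/55 ≈ 1.1455)
22*(-85) + o = 22*(-85) + 63/55 = -1870 + 63/55 = -102787/55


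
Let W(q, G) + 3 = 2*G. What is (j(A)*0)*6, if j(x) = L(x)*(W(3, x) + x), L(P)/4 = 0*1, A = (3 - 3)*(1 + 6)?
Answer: 0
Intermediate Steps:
W(q, G) = -3 + 2*G
A = 0 (A = 0*7 = 0)
L(P) = 0 (L(P) = 4*(0*1) = 4*0 = 0)
j(x) = 0 (j(x) = 0*((-3 + 2*x) + x) = 0*(-3 + 3*x) = 0)
(j(A)*0)*6 = (0*0)*6 = 0*6 = 0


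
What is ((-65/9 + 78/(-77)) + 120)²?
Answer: 5998967209/480249 ≈ 12491.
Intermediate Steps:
((-65/9 + 78/(-77)) + 120)² = ((-65*⅑ + 78*(-1/77)) + 120)² = ((-65/9 - 78/77) + 120)² = (-5707/693 + 120)² = (77453/693)² = 5998967209/480249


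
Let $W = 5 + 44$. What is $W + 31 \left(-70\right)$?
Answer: $-2121$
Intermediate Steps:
$W = 49$
$W + 31 \left(-70\right) = 49 + 31 \left(-70\right) = 49 - 2170 = -2121$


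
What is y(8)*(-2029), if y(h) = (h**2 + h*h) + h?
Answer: -275944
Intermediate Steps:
y(h) = h + 2*h**2 (y(h) = (h**2 + h**2) + h = 2*h**2 + h = h + 2*h**2)
y(8)*(-2029) = (8*(1 + 2*8))*(-2029) = (8*(1 + 16))*(-2029) = (8*17)*(-2029) = 136*(-2029) = -275944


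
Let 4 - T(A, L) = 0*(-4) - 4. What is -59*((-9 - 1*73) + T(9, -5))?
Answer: 4366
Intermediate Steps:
T(A, L) = 8 (T(A, L) = 4 - (0*(-4) - 4) = 4 - (0 - 4) = 4 - 1*(-4) = 4 + 4 = 8)
-59*((-9 - 1*73) + T(9, -5)) = -59*((-9 - 1*73) + 8) = -59*((-9 - 73) + 8) = -59*(-82 + 8) = -59*(-74) = 4366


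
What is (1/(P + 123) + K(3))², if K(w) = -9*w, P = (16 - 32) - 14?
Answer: 6300100/8649 ≈ 728.42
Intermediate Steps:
P = -30 (P = -16 - 14 = -30)
(1/(P + 123) + K(3))² = (1/(-30 + 123) - 9*3)² = (1/93 - 27)² = (-2510/93)² = 6300100/8649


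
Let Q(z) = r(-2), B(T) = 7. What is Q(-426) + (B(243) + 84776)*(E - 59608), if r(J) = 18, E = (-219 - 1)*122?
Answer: -7329320766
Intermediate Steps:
E = -26840 (E = -220*122 = -26840)
Q(z) = 18
Q(-426) + (B(243) + 84776)*(E - 59608) = 18 + (7 + 84776)*(-26840 - 59608) = 18 + 84783*(-86448) = 18 - 7329320784 = -7329320766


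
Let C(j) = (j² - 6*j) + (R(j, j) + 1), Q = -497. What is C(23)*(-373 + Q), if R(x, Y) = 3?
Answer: -343650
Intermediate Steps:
C(j) = 4 + j² - 6*j (C(j) = (j² - 6*j) + (3 + 1) = (j² - 6*j) + 4 = 4 + j² - 6*j)
C(23)*(-373 + Q) = (4 + 23² - 6*23)*(-373 - 497) = (4 + 529 - 138)*(-870) = 395*(-870) = -343650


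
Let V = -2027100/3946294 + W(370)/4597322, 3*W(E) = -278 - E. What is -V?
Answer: 2330020956426/4535596056167 ≈ 0.51372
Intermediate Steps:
W(E) = -278/3 - E/3 (W(E) = (-278 - E)/3 = -278/3 - E/3)
V = -2330020956426/4535596056167 (V = -2027100/3946294 + (-278/3 - 1/3*370)/4597322 = -2027100*1/3946294 + (-278/3 - 370/3)*(1/4597322) = -1013550/1973147 - 216*1/4597322 = -1013550/1973147 - 108/2298661 = -2330020956426/4535596056167 ≈ -0.51372)
-V = -1*(-2330020956426/4535596056167) = 2330020956426/4535596056167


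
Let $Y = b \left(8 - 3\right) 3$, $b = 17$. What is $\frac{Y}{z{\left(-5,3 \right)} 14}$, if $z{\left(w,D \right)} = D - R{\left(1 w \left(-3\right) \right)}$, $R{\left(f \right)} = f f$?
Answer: $- \frac{85}{1036} \approx -0.082046$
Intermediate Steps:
$R{\left(f \right)} = f^{2}$
$z{\left(w,D \right)} = D - 9 w^{2}$ ($z{\left(w,D \right)} = D - \left(1 w \left(-3\right)\right)^{2} = D - \left(w \left(-3\right)\right)^{2} = D - \left(- 3 w\right)^{2} = D - 9 w^{2}$)
$Y = 255$ ($Y = 17 \left(8 - 3\right) 3 = 17 \cdot 5 \cdot 3 = 85 \cdot 3 = 255$)
$\frac{Y}{z{\left(-5,3 \right)} 14} = \frac{255}{\left(3 - 9 \left(-5\right)^{2}\right) 14} = \frac{255}{\left(3 - 225\right) 14} = \frac{255}{\left(-222\right) 14} = \frac{255}{-3108} = 255 \left(- \frac{1}{3108}\right) = - \frac{85}{1036}$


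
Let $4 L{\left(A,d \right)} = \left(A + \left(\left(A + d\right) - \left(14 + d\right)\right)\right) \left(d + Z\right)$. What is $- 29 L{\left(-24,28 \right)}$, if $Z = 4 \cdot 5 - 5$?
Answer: $\frac{38657}{2} \approx 19329.0$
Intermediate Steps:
$Z = 15$ ($Z = 20 - 5 = 15$)
$L{\left(A,d \right)} = \frac{\left(-14 + 2 A\right) \left(15 + d\right)}{4}$ ($L{\left(A,d \right)} = \frac{\left(A + \left(\left(A + d\right) - \left(14 + d\right)\right)\right) \left(d + 15\right)}{4} = \frac{\left(A + \left(-14 + A\right)\right) \left(15 + d\right)}{4} = \frac{\left(-14 + 2 A\right) \left(15 + d\right)}{4}$)
$- 29 L{\left(-24,28 \right)} = - 29 \left(- \frac{105}{2} - 98 + \frac{15}{2} \left(-24\right) + \frac{1}{2} \left(-24\right) 28\right) = - 29 \left(- \frac{105}{2} - 98 - 180 - 336\right) = \left(-29\right) \left(- \frac{1333}{2}\right) = \frac{38657}{2}$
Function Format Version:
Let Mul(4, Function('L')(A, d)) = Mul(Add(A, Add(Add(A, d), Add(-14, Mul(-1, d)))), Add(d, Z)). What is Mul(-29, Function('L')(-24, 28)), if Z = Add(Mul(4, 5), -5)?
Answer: Rational(38657, 2) ≈ 19329.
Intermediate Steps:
Z = 15 (Z = Add(20, -5) = 15)
Function('L')(A, d) = Mul(Rational(1, 4), Add(-14, Mul(2, A)), Add(15, d)) (Function('L')(A, d) = Mul(Rational(1, 4), Mul(Add(A, Add(Add(A, d), Add(-14, Mul(-1, d)))), Add(d, 15))) = Mul(Rational(1, 4), Mul(Add(A, Add(-14, A)), Add(15, d))) = Mul(Rational(1, 4), Mul(Add(-14, Mul(2, A)), Add(15, d))) = Mul(Rational(1, 4), Add(-14, Mul(2, A)), Add(15, d)))
Mul(-29, Function('L')(-24, 28)) = Mul(-29, Add(Rational(-105, 2), Mul(Rational(-7, 2), 28), Mul(Rational(15, 2), -24), Mul(Rational(1, 2), -24, 28))) = Mul(-29, Add(Rational(-105, 2), -98, -180, -336)) = Mul(-29, Rational(-1333, 2)) = Rational(38657, 2)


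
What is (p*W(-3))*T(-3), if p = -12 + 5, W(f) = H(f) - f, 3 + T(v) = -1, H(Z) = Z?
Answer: 0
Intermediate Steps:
T(v) = -4 (T(v) = -3 - 1 = -4)
W(f) = 0 (W(f) = f - f = 0)
p = -7
(p*W(-3))*T(-3) = -7*0*(-4) = 0*(-4) = 0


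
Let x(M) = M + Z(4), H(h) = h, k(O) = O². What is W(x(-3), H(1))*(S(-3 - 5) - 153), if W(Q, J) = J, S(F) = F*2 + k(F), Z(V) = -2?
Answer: -105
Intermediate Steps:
x(M) = -2 + M (x(M) = M - 2 = -2 + M)
S(F) = F² + 2*F (S(F) = F*2 + F² = 2*F + F² = F² + 2*F)
W(x(-3), H(1))*(S(-3 - 5) - 153) = 1*((-3 - 5)*(2 + (-3 - 5)) - 153) = 1*(-8*(2 - 8) - 153) = 1*(-8*(-6) - 153) = 1*(48 - 153) = 1*(-105) = -105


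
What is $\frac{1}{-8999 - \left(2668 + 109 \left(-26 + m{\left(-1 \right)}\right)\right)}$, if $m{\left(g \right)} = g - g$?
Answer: $- \frac{1}{8833} \approx -0.00011321$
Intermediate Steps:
$m{\left(g \right)} = 0$
$\frac{1}{-8999 - \left(2668 + 109 \left(-26 + m{\left(-1 \right)}\right)\right)} = \frac{1}{-8999 - \left(2668 + 109 \left(-26 + 0\right)\right)} = \frac{1}{-8999 - -166} = \frac{1}{-8999 + \left(-2668 + 2834\right)} = \frac{1}{-8999 + 166} = \frac{1}{-8833} = - \frac{1}{8833}$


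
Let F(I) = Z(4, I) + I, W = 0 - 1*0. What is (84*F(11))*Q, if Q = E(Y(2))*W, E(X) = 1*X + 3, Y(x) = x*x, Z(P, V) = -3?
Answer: 0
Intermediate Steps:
Y(x) = x²
E(X) = 3 + X (E(X) = X + 3 = 3 + X)
W = 0 (W = 0 + 0 = 0)
F(I) = -3 + I
Q = 0 (Q = (3 + 2²)*0 = (3 + 4)*0 = 7*0 = 0)
(84*F(11))*Q = (84*(-3 + 11))*0 = (84*8)*0 = 672*0 = 0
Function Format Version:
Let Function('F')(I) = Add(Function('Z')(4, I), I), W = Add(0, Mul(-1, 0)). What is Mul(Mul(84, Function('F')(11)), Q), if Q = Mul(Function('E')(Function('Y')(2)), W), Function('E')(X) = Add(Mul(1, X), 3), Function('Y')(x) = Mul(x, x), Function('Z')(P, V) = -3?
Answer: 0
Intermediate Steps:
Function('Y')(x) = Pow(x, 2)
Function('E')(X) = Add(3, X) (Function('E')(X) = Add(X, 3) = Add(3, X))
W = 0 (W = Add(0, 0) = 0)
Function('F')(I) = Add(-3, I)
Q = 0 (Q = Mul(Add(3, Pow(2, 2)), 0) = Mul(Add(3, 4), 0) = Mul(7, 0) = 0)
Mul(Mul(84, Function('F')(11)), Q) = Mul(Mul(84, Add(-3, 11)), 0) = Mul(Mul(84, 8), 0) = Mul(672, 0) = 0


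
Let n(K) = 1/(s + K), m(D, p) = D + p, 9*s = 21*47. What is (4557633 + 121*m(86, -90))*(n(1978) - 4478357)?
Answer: -127818686784149312/6263 ≈ -2.0409e+13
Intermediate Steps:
s = 329/3 (s = (21*47)/9 = (⅑)*987 = 329/3 ≈ 109.67)
n(K) = 1/(329/3 + K)
(4557633 + 121*m(86, -90))*(n(1978) - 4478357) = (4557633 + 121*(86 - 90))*(3/(329 + 3*1978) - 4478357) = (4557633 + 121*(-4))*(3/(329 + 5934) - 4478357) = (4557633 - 484)*(3/6263 - 4478357) = 4557149*(3*(1/6263) - 4478357) = 4557149*(3/6263 - 4478357) = 4557149*(-28047949888/6263) = -127818686784149312/6263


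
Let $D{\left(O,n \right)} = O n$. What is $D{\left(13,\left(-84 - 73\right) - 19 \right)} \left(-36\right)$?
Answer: $82368$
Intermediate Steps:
$D{\left(13,\left(-84 - 73\right) - 19 \right)} \left(-36\right) = 13 \left(\left(-84 - 73\right) - 19\right) \left(-36\right) = 13 \left(-157 - 19\right) \left(-36\right) = 13 \left(-176\right) \left(-36\right) = \left(-2288\right) \left(-36\right) = 82368$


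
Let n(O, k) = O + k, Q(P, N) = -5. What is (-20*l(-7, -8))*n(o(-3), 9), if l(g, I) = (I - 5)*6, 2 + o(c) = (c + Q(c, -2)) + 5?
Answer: 6240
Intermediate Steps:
o(c) = -2 + c (o(c) = -2 + ((c - 5) + 5) = -2 + ((-5 + c) + 5) = -2 + c)
l(g, I) = -30 + 6*I (l(g, I) = (-5 + I)*6 = -30 + 6*I)
(-20*l(-7, -8))*n(o(-3), 9) = (-20*(-30 + 6*(-8)))*((-2 - 3) + 9) = (-20*(-30 - 48))*(-5 + 9) = -20*(-78)*4 = 1560*4 = 6240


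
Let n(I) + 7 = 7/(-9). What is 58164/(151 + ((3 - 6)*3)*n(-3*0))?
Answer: 58164/221 ≈ 263.19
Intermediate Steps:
n(I) = -70/9 (n(I) = -7 + 7/(-9) = -7 + 7*(-⅑) = -7 - 7/9 = -70/9)
58164/(151 + ((3 - 6)*3)*n(-3*0)) = 58164/(151 + ((3 - 6)*3)*(-70/9)) = 58164/(151 - 3*3*(-70/9)) = 58164/(151 - 9*(-70/9)) = 58164/(151 + 70) = 58164/221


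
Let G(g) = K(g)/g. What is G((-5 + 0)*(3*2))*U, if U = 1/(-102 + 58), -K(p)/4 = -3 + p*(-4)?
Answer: -39/110 ≈ -0.35455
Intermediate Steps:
K(p) = 12 + 16*p (K(p) = -4*(-3 + p*(-4)) = -4*(-3 - 4*p) = 12 + 16*p)
G(g) = (12 + 16*g)/g
U = -1/44 (U = 1/(-44) = -1/44 ≈ -0.022727)
G((-5 + 0)*(3*2))*U = (16 + 12/(((-5 + 0)*(3*2))))*(-1/44) = (16 + 12/((-5*6)))*(-1/44) = (16 + 12/(-30))*(-1/44) = (16 + 12*(-1/30))*(-1/44) = (16 - ⅖)*(-1/44) = (78/5)*(-1/44) = -39/110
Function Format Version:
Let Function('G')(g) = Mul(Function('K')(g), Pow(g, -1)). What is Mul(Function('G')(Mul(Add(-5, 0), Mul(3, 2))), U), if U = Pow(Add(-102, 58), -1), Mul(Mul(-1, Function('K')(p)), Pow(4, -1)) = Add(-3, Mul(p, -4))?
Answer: Rational(-39, 110) ≈ -0.35455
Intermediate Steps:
Function('K')(p) = Add(12, Mul(16, p)) (Function('K')(p) = Mul(-4, Add(-3, Mul(p, -4))) = Mul(-4, Add(-3, Mul(-4, p))) = Add(12, Mul(16, p)))
Function('G')(g) = Mul(Pow(g, -1), Add(12, Mul(16, g))) (Function('G')(g) = Mul(Add(12, Mul(16, g)), Pow(g, -1)) = Mul(Pow(g, -1), Add(12, Mul(16, g))))
U = Rational(-1, 44) (U = Pow(-44, -1) = Rational(-1, 44) ≈ -0.022727)
Mul(Function('G')(Mul(Add(-5, 0), Mul(3, 2))), U) = Mul(Add(16, Mul(12, Pow(Mul(Add(-5, 0), Mul(3, 2)), -1))), Rational(-1, 44)) = Mul(Add(16, Mul(12, Pow(Mul(-5, 6), -1))), Rational(-1, 44)) = Mul(Add(16, Mul(12, Pow(-30, -1))), Rational(-1, 44)) = Mul(Add(16, Mul(12, Rational(-1, 30))), Rational(-1, 44)) = Mul(Add(16, Rational(-2, 5)), Rational(-1, 44)) = Mul(Rational(78, 5), Rational(-1, 44)) = Rational(-39, 110)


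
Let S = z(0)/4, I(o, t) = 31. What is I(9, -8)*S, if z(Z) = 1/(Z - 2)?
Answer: -31/8 ≈ -3.8750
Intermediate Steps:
z(Z) = 1/(-2 + Z)
S = -⅛ (S = 1/((-2 + 0)*4) = (¼)/(-2) = -½*¼ = -⅛ ≈ -0.12500)
I(9, -8)*S = 31*(-⅛) = -31/8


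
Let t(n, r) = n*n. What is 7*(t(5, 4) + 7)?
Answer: 224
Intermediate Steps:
t(n, r) = n**2
7*(t(5, 4) + 7) = 7*(5**2 + 7) = 7*(25 + 7) = 7*32 = 224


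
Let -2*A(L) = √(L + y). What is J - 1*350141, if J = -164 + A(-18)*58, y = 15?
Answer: -350305 - 29*I*√3 ≈ -3.5031e+5 - 50.229*I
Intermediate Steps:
A(L) = -√(15 + L)/2 (A(L) = -√(L + 15)/2 = -√(15 + L)/2)
J = -164 - 29*I*√3 (J = -164 - √(15 - 18)/2*58 = -164 - I*√3/2*58 = -164 - 29*I*√3 ≈ -164.0 - 50.229*I)
J - 1*350141 = (-164 - 29*I*√3) - 1*350141 = (-164 - 29*I*√3) - 350141 = -350305 - 29*I*√3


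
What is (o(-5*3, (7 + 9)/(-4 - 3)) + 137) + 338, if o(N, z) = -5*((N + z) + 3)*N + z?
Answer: -4191/7 ≈ -598.71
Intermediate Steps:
o(N, z) = z - 5*N*(3 + N + z) (o(N, z) = -5*(3 + N + z)*N + z = -5*N*(3 + N + z) + z = z - 5*N*(3 + N + z))
(o(-5*3, (7 + 9)/(-4 - 3)) + 137) + 338 = (((7 + 9)/(-4 - 3) - (-75)*3 - 5*(-5*3)**2 - 5*(-5*3)*(7 + 9)/(-4 - 3)) + 137) + 338 = ((16/(-7) - 15*(-15) - 5*(-15)**2 - 5*(-15)*16/(-7)) + 137) + 338 = ((16*(-1/7) + 225 - 5*225 - 5*(-15)*16*(-1/7)) + 137) + 338 = ((-16/7 + 225 - 1125 - 5*(-15)*(-16/7)) + 137) + 338 = ((-16/7 + 225 - 1125 - 1200/7) + 137) + 338 = (-7516/7 + 137) + 338 = -6557/7 + 338 = -4191/7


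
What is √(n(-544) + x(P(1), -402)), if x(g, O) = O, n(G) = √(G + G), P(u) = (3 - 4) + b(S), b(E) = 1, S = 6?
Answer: √(-402 + 8*I*√17) ≈ 0.82188 + 20.067*I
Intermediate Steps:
P(u) = 0 (P(u) = (3 - 4) + 1 = -1 + 1 = 0)
n(G) = √2*√G (n(G) = √(2*G) = √2*√G)
√(n(-544) + x(P(1), -402)) = √(√2*√(-544) - 402) = √(√2*(4*I*√34) - 402) = √(8*I*√17 - 402) = √(-402 + 8*I*√17)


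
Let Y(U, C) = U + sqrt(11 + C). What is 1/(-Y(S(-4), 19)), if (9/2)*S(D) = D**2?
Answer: 144/703 - 81*sqrt(30)/1406 ≈ -0.11071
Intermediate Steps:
S(D) = 2*D**2/9
1/(-Y(S(-4), 19)) = 1/(-((2/9)*(-4)**2 + sqrt(11 + 19))) = 1/(-((2/9)*16 + sqrt(30))) = 1/(-(32/9 + sqrt(30))) = 1/(-32/9 - sqrt(30))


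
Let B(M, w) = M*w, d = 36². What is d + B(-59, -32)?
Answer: 3184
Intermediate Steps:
d = 1296
d + B(-59, -32) = 1296 - 59*(-32) = 1296 + 1888 = 3184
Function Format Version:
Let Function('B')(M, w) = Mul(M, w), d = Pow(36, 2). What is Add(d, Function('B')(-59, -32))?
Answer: 3184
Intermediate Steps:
d = 1296
Add(d, Function('B')(-59, -32)) = Add(1296, Mul(-59, -32)) = Add(1296, 1888) = 3184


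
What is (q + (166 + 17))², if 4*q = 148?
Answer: 48400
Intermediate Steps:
q = 37 (q = (¼)*148 = 37)
(q + (166 + 17))² = (37 + (166 + 17))² = (37 + 183)² = 220² = 48400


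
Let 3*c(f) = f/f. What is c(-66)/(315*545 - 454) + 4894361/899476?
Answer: 2514053053819/462027540588 ≈ 5.4413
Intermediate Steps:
c(f) = 1/3 (c(f) = (f/f)/3 = (1/3)*1 = 1/3)
c(-66)/(315*545 - 454) + 4894361/899476 = 1/(3*(315*545 - 454)) + 4894361/899476 = 1/(3*(171675 - 454)) + 4894361*(1/899476) = (1/3)/171221 + 4894361/899476 = (1/3)*(1/171221) + 4894361/899476 = 1/513663 + 4894361/899476 = 2514053053819/462027540588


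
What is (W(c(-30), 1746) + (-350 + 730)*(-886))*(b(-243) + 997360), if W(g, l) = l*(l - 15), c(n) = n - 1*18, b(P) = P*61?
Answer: 2638746563902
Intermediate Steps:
b(P) = 61*P
c(n) = -18 + n (c(n) = n - 18 = -18 + n)
W(g, l) = l*(-15 + l)
(W(c(-30), 1746) + (-350 + 730)*(-886))*(b(-243) + 997360) = (1746*(-15 + 1746) + (-350 + 730)*(-886))*(61*(-243) + 997360) = (1746*1731 + 380*(-886))*(-14823 + 997360) = (3022326 - 336680)*982537 = 2685646*982537 = 2638746563902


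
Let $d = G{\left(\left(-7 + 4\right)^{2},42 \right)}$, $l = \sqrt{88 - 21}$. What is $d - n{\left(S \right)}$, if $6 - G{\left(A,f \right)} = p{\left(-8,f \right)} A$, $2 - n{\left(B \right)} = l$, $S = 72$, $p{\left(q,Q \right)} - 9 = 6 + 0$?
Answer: $-131 + \sqrt{67} \approx -122.81$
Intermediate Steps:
$p{\left(q,Q \right)} = 15$ ($p{\left(q,Q \right)} = 9 + \left(6 + 0\right) = 9 + 6 = 15$)
$l = \sqrt{67} \approx 8.1853$
$n{\left(B \right)} = 2 - \sqrt{67}$
$G{\left(A,f \right)} = 6 - 15 A$
$d = -129$ ($d = 6 - 15 \left(-7 + 4\right)^{2} = 6 - 15 \left(-3\right)^{2} = 6 - 135 = -129$)
$d - n{\left(S \right)} = -129 - \left(2 - \sqrt{67}\right) = -131 + \sqrt{67}$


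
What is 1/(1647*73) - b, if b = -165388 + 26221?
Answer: 16732187578/120231 ≈ 1.3917e+5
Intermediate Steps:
b = -139167
1/(1647*73) - b = 1/(1647*73) - 1*(-139167) = 1/120231 + 139167 = 16732187578/120231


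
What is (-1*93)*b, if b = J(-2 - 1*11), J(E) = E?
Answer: 1209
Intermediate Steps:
b = -13 (b = -2 - 1*11 = -2 - 11 = -13)
(-1*93)*b = -1*93*(-13) = -93*(-13) = 1209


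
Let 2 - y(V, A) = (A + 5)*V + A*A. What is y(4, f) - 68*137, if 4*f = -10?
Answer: -37321/4 ≈ -9330.3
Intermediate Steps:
f = -5/2 (f = (¼)*(-10) = -5/2 ≈ -2.5000)
y(V, A) = 2 - A² - V*(5 + A) (y(V, A) = 2 - ((A + 5)*V + A*A) = 2 - ((5 + A)*V + A²) = 2 - (V*(5 + A) + A²) = 2 - (A² + V*(5 + A)) = 2 + (-A² - V*(5 + A)) = 2 - A² - V*(5 + A))
y(4, f) - 68*137 = (2 - (-5/2)² - 5*4 - 1*(-5/2)*4) - 68*137 = (2 - 1*25/4 - 20 + 10) - 9316 = (2 - 25/4 - 20 + 10) - 9316 = -57/4 - 9316 = -37321/4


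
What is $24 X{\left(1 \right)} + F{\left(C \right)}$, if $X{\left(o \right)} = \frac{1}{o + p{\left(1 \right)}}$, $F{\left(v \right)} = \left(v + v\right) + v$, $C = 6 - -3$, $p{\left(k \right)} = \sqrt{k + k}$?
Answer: $3 + 24 \sqrt{2} \approx 36.941$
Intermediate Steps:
$p{\left(k \right)} = \sqrt{2} \sqrt{k}$ ($p{\left(k \right)} = \sqrt{2 k} = \sqrt{2} \sqrt{k}$)
$C = 9$ ($C = 6 + 3 = 9$)
$F{\left(v \right)} = 3 v$ ($F{\left(v \right)} = 2 v + v = 3 v$)
$X{\left(o \right)} = \frac{1}{o + \sqrt{2}}$ ($X{\left(o \right)} = \frac{1}{o + \sqrt{2} \sqrt{1}} = \frac{1}{o + \sqrt{2} \cdot 1} = \frac{1}{o + \sqrt{2}}$)
$24 X{\left(1 \right)} + F{\left(C \right)} = \frac{24}{1 + \sqrt{2}} + 3 \cdot 9 = \frac{24}{1 + \sqrt{2}} + 27 = 27 + \frac{24}{1 + \sqrt{2}}$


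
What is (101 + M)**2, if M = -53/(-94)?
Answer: 91145209/8836 ≈ 10315.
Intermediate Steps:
M = 53/94 (M = -53*(-1/94) = 53/94 ≈ 0.56383)
(101 + M)**2 = (101 + 53/94)**2 = (9547/94)**2 = 91145209/8836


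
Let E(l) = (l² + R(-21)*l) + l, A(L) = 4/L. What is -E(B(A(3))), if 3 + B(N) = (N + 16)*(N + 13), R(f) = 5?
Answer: -4998967/81 ≈ -61716.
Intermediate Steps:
B(N) = -3 + (13 + N)*(16 + N) (B(N) = -3 + (N + 16)*(N + 13) = -3 + (16 + N)*(13 + N) = -3 + (13 + N)*(16 + N))
E(l) = l² + 6*l (E(l) = (l² + 5*l) + l = l² + 6*l)
-E(B(A(3))) = -(205 + (4/3)² + 29*(4/3))*(6 + (205 + (4/3)² + 29*(4/3))) = -(205 + 16/9 + 116/3)*(6 + (205 + 16/9 + 116/3)) = -2209*(6 + 2209/9)/9 = -2209*2263/(9*9) = -1*4998967/81 = -4998967/81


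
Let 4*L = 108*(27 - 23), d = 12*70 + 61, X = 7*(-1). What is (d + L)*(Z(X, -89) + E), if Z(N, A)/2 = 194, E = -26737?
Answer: -26586141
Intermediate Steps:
X = -7
d = 901 (d = 840 + 61 = 901)
Z(N, A) = 388 (Z(N, A) = 2*194 = 388)
L = 108 (L = (108*(27 - 23))/4 = (108*4)/4 = (1/4)*432 = 108)
(d + L)*(Z(X, -89) + E) = (901 + 108)*(388 - 26737) = 1009*(-26349) = -26586141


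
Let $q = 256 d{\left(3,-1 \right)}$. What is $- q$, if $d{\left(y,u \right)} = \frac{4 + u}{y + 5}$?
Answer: $-96$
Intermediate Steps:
$d{\left(y,u \right)} = \frac{4 + u}{5 + y}$
$q = 96$ ($q = 256 \frac{4 - 1}{5 + 3} = 256 \cdot \frac{1}{8} \cdot 3 = 256 \cdot \frac{3}{8} = 96$)
$- q = \left(-1\right) 96 = -96$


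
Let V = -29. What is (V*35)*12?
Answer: -12180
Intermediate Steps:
(V*35)*12 = -29*35*12 = -1015*12 = -12180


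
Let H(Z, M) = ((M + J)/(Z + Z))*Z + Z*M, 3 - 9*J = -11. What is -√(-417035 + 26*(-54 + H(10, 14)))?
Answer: -I*√3731371/3 ≈ -643.89*I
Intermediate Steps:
J = 14/9 (J = ⅓ - ⅑*(-11) = ⅓ + 11/9 = 14/9 ≈ 1.5556)
H(Z, M) = 7/9 + M/2 + M*Z (H(Z, M) = ((M + 14/9)/(Z + Z))*Z + Z*M = ((14/9 + M)/((2*Z)))*Z + M*Z = ((14/9 + M)*(1/(2*Z)))*Z + M*Z = ((14/9 + M)/(2*Z))*Z + M*Z = (7/9 + M/2) + M*Z = 7/9 + M/2 + M*Z)
-√(-417035 + 26*(-54 + H(10, 14))) = -√(-417035 + 26*(-54 + (7/9 + (½)*14 + 14*10))) = -√(-417035 + 26*(-54 + (7/9 + 7 + 140))) = -√(-417035 + 26*(-54 + 1330/9)) = -√(-417035 + 26*(844/9)) = -√(-417035 + 21944/9) = -√(-3731371/9) = -I*√3731371/3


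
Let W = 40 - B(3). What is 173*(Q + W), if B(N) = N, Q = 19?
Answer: 9688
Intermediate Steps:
W = 37 (W = 40 - 1*3 = 40 - 3 = 37)
173*(Q + W) = 173*(19 + 37) = 173*56 = 9688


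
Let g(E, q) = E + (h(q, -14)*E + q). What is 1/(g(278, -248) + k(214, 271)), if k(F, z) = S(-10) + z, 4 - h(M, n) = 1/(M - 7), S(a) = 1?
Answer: 255/360848 ≈ 0.00070667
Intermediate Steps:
h(M, n) = 4 - 1/(-7 + M) (h(M, n) = 4 - 1/(M - 7) = 4 - 1/(-7 + M))
k(F, z) = 1 + z
g(E, q) = E + q + E*(-29 + 4*q)/(-7 + q) (g(E, q) = E + (((-29 + 4*q)/(-7 + q))*E + q) = E + (E*(-29 + 4*q)/(-7 + q) + q) = E + (q + E*(-29 + 4*q)/(-7 + q)) = E + q + E*(-29 + 4*q)/(-7 + q))
1/(g(278, -248) + k(214, 271)) = 1/((278*(-29 + 4*(-248)) + (-7 - 248)*(278 - 248))/(-7 - 248) + (1 + 271)) = 1/((278*(-29 - 992) - 255*30)/(-255) + 272) = 1/(-(278*(-1021) - 7650)/255 + 272) = 1/(-(-283838 - 7650)/255 + 272) = 1/(-1/255*(-291488) + 272) = 1/(291488/255 + 272) = 1/(360848/255) = 255/360848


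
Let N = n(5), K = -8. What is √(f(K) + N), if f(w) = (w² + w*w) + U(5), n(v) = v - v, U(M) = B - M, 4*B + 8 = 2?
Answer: 9*√6/2 ≈ 11.023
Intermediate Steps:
B = -3/2 (B = -2 + (¼)*2 = -2 + ½ = -3/2 ≈ -1.5000)
U(M) = -3/2 - M
n(v) = 0
N = 0
f(w) = -13/2 + 2*w² (f(w) = (w² + w*w) + (-3/2 - 1*5) = (w² + w²) + (-3/2 - 5) = 2*w² - 13/2 = -13/2 + 2*w²)
√(f(K) + N) = √((-13/2 + 2*(-8)²) + 0) = √((-13/2 + 2*64) + 0) = √((-13/2 + 128) + 0) = √(243/2 + 0) = √(243/2) = 9*√6/2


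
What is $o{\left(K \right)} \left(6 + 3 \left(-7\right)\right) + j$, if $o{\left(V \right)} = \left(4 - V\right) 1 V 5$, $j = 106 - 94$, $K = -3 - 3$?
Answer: $4512$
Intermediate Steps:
$K = -6$ ($K = -3 - 3 = -6$)
$j = 12$
$o{\left(V \right)} = 5 V \left(4 - V\right)$ ($o{\left(V \right)} = \left(4 - V\right) V 5 = V \left(4 - V\right) 5 = 5 V \left(4 - V\right)$)
$o{\left(K \right)} \left(6 + 3 \left(-7\right)\right) + j = 5 \left(-6\right) \left(4 - -6\right) \left(6 + 3 \left(-7\right)\right) + 12 = 5 \left(-6\right) \left(4 + 6\right) \left(6 - 21\right) + 12 = 5 \left(-6\right) 10 \left(-15\right) + 12 = \left(-300\right) \left(-15\right) + 12 = 4500 + 12 = 4512$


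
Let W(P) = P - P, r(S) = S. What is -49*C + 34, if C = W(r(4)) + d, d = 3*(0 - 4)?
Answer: 622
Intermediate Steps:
d = -12 (d = 3*(-4) = -12)
W(P) = 0
C = -12 (C = 0 - 12 = -12)
-49*C + 34 = -49*(-12) + 34 = 588 + 34 = 622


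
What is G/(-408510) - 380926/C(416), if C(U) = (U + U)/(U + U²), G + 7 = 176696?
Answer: -32445118910899/408510 ≈ -7.9423e+7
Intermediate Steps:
G = 176689 (G = -7 + 176696 = 176689)
C(U) = 2*U/(U + U²) (C(U) = (2*U)/(U + U²) = 2*U/(U + U²))
G/(-408510) - 380926/C(416) = 176689/(-408510) - 380926/(2/(1 + 416)) = 176689*(-1/408510) - 380926/(2/417) = -176689/408510 - 380926/(2*(1/417)) = -176689/408510 - 380926/2/417 = -176689/408510 - 380926*417/2 = -176689/408510 - 79423071 = -32445118910899/408510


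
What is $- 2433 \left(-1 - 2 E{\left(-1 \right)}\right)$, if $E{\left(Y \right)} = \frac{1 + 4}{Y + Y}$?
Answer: $-9732$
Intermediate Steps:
$E{\left(Y \right)} = \frac{5}{2 Y}$
$- 2433 \left(-1 - 2 E{\left(-1 \right)}\right) = - 2433 \left(-1 - 2 \frac{5}{2 \left(-1\right)}\right) = - 2433 \left(-1 - 2 \cdot \frac{5}{2} \left(-1\right)\right) = - 2433 \left(-1 - -5\right) = - 2433 \left(-1 + 5\right) = \left(-2433\right) 4 = -9732$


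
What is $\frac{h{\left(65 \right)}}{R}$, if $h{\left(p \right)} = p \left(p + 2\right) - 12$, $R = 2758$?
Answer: $\frac{4343}{2758} \approx 1.5747$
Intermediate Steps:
$h{\left(p \right)} = -12 + p \left(2 + p\right)$ ($h{\left(p \right)} = p \left(2 + p\right) - 12 = -12 + p \left(2 + p\right)$)
$\frac{h{\left(65 \right)}}{R} = \frac{-12 + 65^{2} + 2 \cdot 65}{2758} = \left(-12 + 4225 + 130\right) \frac{1}{2758} = 4343 \cdot \frac{1}{2758} = \frac{4343}{2758}$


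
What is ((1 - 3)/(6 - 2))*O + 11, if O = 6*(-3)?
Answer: 20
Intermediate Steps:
O = -18
((1 - 3)/(6 - 2))*O + 11 = ((1 - 3)/(6 - 2))*(-18) + 11 = -2/4*(-18) + 11 = -2*¼*(-18) + 11 = -½*(-18) + 11 = 9 + 11 = 20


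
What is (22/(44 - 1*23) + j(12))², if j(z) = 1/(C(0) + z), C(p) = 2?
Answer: 2209/1764 ≈ 1.2523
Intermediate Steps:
j(z) = 1/(2 + z)
(22/(44 - 1*23) + j(12))² = (22/(44 - 1*23) + 1/(2 + 12))² = (22/(44 - 23) + 1/14)² = (22/21 + 1/14)² = (47/42)² = 2209/1764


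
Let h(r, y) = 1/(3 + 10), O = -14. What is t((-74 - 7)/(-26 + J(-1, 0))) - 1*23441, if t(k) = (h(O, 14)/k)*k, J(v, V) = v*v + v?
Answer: -304732/13 ≈ -23441.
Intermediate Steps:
h(r, y) = 1/13
J(v, V) = v + v**2 (J(v, V) = v**2 + v = v + v**2)
t(k) = 1/13 (t(k) = (1/(13*k))*k = 1/13)
t((-74 - 7)/(-26 + J(-1, 0))) - 1*23441 = 1/13 - 1*23441 = 1/13 - 23441 = -304732/13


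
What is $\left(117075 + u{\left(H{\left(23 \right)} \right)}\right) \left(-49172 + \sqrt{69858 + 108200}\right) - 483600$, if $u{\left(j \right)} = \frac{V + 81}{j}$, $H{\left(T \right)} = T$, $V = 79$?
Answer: $- \frac{132425664020}{23} + \frac{2692885 \sqrt{178058}}{23} \approx -5.7082 \cdot 10^{9}$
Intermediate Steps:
$u{\left(j \right)} = \frac{160}{j}$ ($u{\left(j \right)} = \frac{79 + 81}{j} = \frac{160}{j}$)
$\left(117075 + u{\left(H{\left(23 \right)} \right)}\right) \left(-49172 + \sqrt{69858 + 108200}\right) - 483600 = \left(117075 + \frac{160}{23}\right) \left(-49172 + \sqrt{69858 + 108200}\right) - 483600 = \left(117075 + 160 \cdot \frac{1}{23}\right) \left(-49172 + \sqrt{178058}\right) - 483600 = \left(117075 + \frac{160}{23}\right) \left(-49172 + \sqrt{178058}\right) - 483600 = \frac{2692885 \left(-49172 + \sqrt{178058}\right)}{23} - 483600 = \left(- \frac{132414541220}{23} + \frac{2692885 \sqrt{178058}}{23}\right) - 483600 = - \frac{132425664020}{23} + \frac{2692885 \sqrt{178058}}{23}$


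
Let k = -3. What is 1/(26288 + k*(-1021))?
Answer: 1/29351 ≈ 3.4070e-5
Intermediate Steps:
1/(26288 + k*(-1021)) = 1/(26288 - 3*(-1021)) = 1/(26288 + 3063) = 1/29351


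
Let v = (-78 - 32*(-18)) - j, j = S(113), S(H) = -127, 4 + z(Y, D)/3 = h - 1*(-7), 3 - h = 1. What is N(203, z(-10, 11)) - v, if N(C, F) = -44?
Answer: -669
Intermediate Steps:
h = 2 (h = 3 - 1*1 = 3 - 1 = 2)
z(Y, D) = 15 (z(Y, D) = -12 + 3*(2 - 1*(-7)) = -12 + 3*(2 + 7) = -12 + 3*9 = -12 + 27 = 15)
j = -127
v = 625 (v = (-78 - 32*(-18)) - 1*(-127) = (-78 + 576) + 127 = 498 + 127 = 625)
N(203, z(-10, 11)) - v = -44 - 1*625 = -44 - 625 = -669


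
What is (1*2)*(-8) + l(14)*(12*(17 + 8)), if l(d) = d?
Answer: 4184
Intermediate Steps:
(1*2)*(-8) + l(14)*(12*(17 + 8)) = (1*2)*(-8) + 14*(12*(17 + 8)) = 2*(-8) + 14*(12*25) = -16 + 14*300 = -16 + 4200 = 4184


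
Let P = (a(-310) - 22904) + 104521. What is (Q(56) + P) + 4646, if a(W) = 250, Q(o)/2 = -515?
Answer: 85483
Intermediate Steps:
Q(o) = -1030 (Q(o) = 2*(-515) = -1030)
P = 81867 (P = (250 - 22904) + 104521 = -22654 + 104521 = 81867)
(Q(56) + P) + 4646 = (-1030 + 81867) + 4646 = 80837 + 4646 = 85483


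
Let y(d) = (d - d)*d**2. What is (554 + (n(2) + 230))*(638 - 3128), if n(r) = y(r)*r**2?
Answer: -1952160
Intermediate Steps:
y(d) = 0 (y(d) = 0*d**2 = 0)
n(r) = 0 (n(r) = 0*r**2 = 0)
(554 + (n(2) + 230))*(638 - 3128) = (554 + (0 + 230))*(638 - 3128) = (554 + 230)*(-2490) = 784*(-2490) = -1952160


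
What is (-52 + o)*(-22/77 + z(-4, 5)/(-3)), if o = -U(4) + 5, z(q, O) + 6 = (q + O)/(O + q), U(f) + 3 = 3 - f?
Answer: -1247/21 ≈ -59.381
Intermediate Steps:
U(f) = -f (U(f) = -3 + (3 - f) = -f)
z(q, O) = -5 (z(q, O) = -6 + (q + O)/(O + q) = -6 + (O + q)/(O + q) = -6 + 1 = -5)
o = 9 (o = -(-1)*4 + 5 = -1*(-4) + 5 = 4 + 5 = 9)
(-52 + o)*(-22/77 + z(-4, 5)/(-3)) = (-52 + 9)*(-22/77 - 5/(-3)) = -43*(-22*1/77 - 5*(-1/3)) = -43*(-2/7 + 5/3) = -43*29/21 = -1247/21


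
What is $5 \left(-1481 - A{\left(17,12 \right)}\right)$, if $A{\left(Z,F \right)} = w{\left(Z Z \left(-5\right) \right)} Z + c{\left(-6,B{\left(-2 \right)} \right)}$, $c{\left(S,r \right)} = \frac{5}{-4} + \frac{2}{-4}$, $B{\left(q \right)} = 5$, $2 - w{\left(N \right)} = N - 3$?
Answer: $- \frac{522585}{4} \approx -1.3065 \cdot 10^{5}$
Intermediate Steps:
$w{\left(N \right)} = 5 - N$ ($w{\left(N \right)} = 2 - \left(N - 3\right) = 2 - \left(-3 + N\right) = 5 - N$)
$c{\left(S,r \right)} = - \frac{7}{4}$ ($c{\left(S,r \right)} = 5 \left(- \frac{1}{4}\right) + 2 \left(- \frac{1}{4}\right) = - \frac{5}{4} - \frac{1}{2} = - \frac{7}{4}$)
$A{\left(Z,F \right)} = - \frac{7}{4} + Z \left(5 + 5 Z^{2}\right)$ ($A{\left(Z,F \right)} = \left(5 - Z Z \left(-5\right)\right) Z - \frac{7}{4} = \left(5 - Z^{2} \left(-5\right)\right) Z - \frac{7}{4} = \left(5 - - 5 Z^{2}\right) Z - \frac{7}{4} = \left(5 + 5 Z^{2}\right) Z - \frac{7}{4} = Z \left(5 + 5 Z^{2}\right) - \frac{7}{4} = - \frac{7}{4} + Z \left(5 + 5 Z^{2}\right)$)
$5 \left(-1481 - A{\left(17,12 \right)}\right) = 5 \left(-1481 - \left(- \frac{7}{4} + 5 \cdot 17 \left(1 + 17^{2}\right)\right)\right) = 5 \left(-1481 - \left(- \frac{7}{4} + 5 \cdot 17 \left(1 + 289\right)\right)\right) = 5 \left(-1481 - \left(- \frac{7}{4} + 5 \cdot 17 \cdot 290\right)\right) = 5 \left(-1481 - \left(- \frac{7}{4} + 24650\right)\right) = 5 \left(-1481 - \frac{98593}{4}\right) = 5 \left(- \frac{104517}{4}\right) = - \frac{522585}{4}$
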